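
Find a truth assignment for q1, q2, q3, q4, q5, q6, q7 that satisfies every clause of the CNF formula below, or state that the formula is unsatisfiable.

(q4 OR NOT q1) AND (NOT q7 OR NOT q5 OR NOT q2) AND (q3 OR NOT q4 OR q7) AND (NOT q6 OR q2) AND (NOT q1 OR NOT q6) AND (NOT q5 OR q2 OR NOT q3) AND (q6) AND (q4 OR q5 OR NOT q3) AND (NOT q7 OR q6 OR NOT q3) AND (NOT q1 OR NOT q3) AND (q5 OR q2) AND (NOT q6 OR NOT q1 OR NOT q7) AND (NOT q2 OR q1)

UNSATISFIABLE

From the singleton clause (q6), q6 = true.
From the singleton clause (q2), q2 = true.
From the singleton clause (NOT q1), q1 = false.
That conflicts with the unit clause (q1).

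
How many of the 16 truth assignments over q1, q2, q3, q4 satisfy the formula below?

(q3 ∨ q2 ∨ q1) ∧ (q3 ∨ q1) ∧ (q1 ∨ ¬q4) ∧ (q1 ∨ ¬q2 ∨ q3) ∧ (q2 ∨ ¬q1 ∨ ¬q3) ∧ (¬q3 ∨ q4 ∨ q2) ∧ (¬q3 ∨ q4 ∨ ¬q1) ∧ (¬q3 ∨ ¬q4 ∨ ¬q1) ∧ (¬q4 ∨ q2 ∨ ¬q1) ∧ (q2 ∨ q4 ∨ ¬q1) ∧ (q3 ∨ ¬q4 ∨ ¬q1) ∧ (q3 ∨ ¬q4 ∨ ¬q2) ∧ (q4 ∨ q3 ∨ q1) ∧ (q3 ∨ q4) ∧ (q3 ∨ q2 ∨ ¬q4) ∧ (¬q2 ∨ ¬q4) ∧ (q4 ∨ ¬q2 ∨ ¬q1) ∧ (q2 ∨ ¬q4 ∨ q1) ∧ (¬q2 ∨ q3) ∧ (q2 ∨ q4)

There are 2^4 = 16 truth assignments over (q1, q2, q3, q4).
Split on q1. With q1 = True, the clauses containing q1 are satisfied and ¬q1 drops from the rest; 0 of the 2^3 = 8 assignments to the other variables satisfy what remains.
With q1 = False, by the same count on the reduced clause set, 1 assignment works.
Total: 0 + 1 = 1.

1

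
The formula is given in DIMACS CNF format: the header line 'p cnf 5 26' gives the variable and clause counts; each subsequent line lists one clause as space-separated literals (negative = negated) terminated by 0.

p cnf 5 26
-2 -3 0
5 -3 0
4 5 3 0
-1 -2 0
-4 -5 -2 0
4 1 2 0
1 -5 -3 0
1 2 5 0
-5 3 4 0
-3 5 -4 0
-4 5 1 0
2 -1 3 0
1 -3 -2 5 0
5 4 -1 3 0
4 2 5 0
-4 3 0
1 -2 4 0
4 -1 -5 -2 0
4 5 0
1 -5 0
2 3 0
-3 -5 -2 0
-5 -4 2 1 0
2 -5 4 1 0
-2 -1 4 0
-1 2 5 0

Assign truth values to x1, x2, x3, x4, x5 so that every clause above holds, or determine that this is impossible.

Try x2 = False.
The clause (x3) is unit, so x3 = True.
The clause (x5) is unit, so x5 = True.
The clause (x1) is unit, so x1 = True.
Every clause is now satisfied; x4 is unconstrained.

x1=True,  x2=False,  x3=True,  x4=True,  x5=True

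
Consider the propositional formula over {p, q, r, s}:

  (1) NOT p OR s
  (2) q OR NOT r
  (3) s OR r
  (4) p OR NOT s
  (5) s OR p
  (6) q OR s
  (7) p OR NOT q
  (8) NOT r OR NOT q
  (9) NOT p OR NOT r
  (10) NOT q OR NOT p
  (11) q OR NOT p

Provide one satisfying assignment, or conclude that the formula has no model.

UNSATISFIABLE

Suppose p = false.
(NOT s) alone gives s = false.
That conflicts with the unit clause (s).
That branch fails; take p = true instead.
(s) alone gives s = true.
(NOT r) alone gives r = false.
(NOT q) alone gives q = false.
That conflicts with the unit clause (q).
Either choice for p ends in contradiction.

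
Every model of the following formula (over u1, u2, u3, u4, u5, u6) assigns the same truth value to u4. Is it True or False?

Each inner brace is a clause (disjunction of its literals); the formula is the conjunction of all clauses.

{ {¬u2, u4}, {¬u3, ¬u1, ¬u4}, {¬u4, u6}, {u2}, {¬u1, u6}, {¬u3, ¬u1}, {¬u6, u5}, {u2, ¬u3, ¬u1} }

True

Suppose u4 = False.
From the singleton clause (¬u2), u2 = False.
That conflicts with the unit clause (u2).
So every satisfying assignment has u4 = True.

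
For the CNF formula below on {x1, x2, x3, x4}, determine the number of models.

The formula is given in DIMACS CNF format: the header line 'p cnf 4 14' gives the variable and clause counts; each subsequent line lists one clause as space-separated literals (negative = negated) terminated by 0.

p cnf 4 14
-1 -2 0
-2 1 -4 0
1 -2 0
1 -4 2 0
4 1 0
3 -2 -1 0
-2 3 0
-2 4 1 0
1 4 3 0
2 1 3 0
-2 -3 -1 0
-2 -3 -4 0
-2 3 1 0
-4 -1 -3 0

3

There are 2^4 = 16 truth assignments over (x1, x2, x3, x4).
Check each against the 14 clauses (columns in the order x1, x2, x3, x4):
  F F F F  ✗ fails (x4 ∨ x1)
  F F F T  ✗ fails (x1 ∨ ¬x4 ∨ x2)
  F F T F  ✗ fails (x4 ∨ x1)
  F F T T  ✗ fails (x1 ∨ ¬x4 ∨ x2)
  F T F F  ✗ fails (x1 ∨ ¬x2)
  F T F T  ✗ fails (¬x2 ∨ x1 ∨ ¬x4)
  F T T F  ✗ fails (x1 ∨ ¬x2)
  F T T T  ✗ fails (¬x2 ∨ x1 ∨ ¬x4)
  T F F F  ✓ satisfies all
  T F F T  ✓ satisfies all
  T F T F  ✓ satisfies all
  T F T T  ✗ fails (¬x4 ∨ ¬x1 ∨ ¬x3)
  T T F F  ✗ fails (¬x1 ∨ ¬x2)
  T T F T  ✗ fails (¬x1 ∨ ¬x2)
  T T T F  ✗ fails (¬x1 ∨ ¬x2)
  T T T T  ✗ fails (¬x1 ∨ ¬x2)
3 of the 16 rows are models.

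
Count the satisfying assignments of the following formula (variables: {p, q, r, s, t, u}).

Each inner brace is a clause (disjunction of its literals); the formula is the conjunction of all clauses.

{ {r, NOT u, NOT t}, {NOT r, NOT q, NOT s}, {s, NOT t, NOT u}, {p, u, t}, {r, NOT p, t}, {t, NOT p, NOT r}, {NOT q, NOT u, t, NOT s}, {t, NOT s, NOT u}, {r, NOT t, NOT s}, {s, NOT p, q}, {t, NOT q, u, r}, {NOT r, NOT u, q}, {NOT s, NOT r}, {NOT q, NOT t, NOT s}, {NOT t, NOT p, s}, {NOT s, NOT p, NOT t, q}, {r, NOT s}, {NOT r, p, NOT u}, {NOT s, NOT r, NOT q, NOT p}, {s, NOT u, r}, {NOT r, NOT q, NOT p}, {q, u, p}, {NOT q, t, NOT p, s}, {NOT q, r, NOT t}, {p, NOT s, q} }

There are 2^6 = 64 truth assignments over (p, q, r, s, t, u).
Split on s. With s = true, the clauses containing s are satisfied and NOT s drops from the rest; 0 of the 2^5 = 32 assignments to the other variables satisfy what remains.
With s = false, by the same count on the reduced clause set, 1 assignment works.
Total: 0 + 1 = 1.

1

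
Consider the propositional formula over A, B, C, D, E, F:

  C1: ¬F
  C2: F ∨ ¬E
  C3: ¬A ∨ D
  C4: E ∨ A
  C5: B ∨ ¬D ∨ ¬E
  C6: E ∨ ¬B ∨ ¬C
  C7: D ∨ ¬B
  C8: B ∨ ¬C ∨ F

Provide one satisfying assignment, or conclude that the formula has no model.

Unit clause (¬F) forces F = False.
Unit clause (¬E) forces E = False.
Unit clause (A) forces A = True.
Unit clause (D) forces D = True.
Suppose B = True.
Unit clause (¬C) forces C = False.
This assignment satisfies each clause.

A ↦ True,  B ↦ True,  C ↦ False,  D ↦ True,  E ↦ False,  F ↦ False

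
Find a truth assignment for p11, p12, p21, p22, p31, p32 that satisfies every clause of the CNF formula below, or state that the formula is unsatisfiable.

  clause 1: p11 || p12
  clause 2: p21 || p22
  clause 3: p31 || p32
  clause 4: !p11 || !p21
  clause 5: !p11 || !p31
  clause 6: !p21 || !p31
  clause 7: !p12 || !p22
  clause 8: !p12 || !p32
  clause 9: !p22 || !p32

Try p11 = true.
The clause (!p21) is unit, so p21 = false.
The clause (p22) is unit, so p22 = true.
The clause (!p31) is unit, so p31 = false.
The clause (p32) is unit, so p32 = true.
That conflicts with the unit clause (!p32).
That branch fails; take p11 = false instead.
The clause (p12) is unit, so p12 = true.
The clause (!p22) is unit, so p22 = false.
The clause (p21) is unit, so p21 = true.
The clause (!p31) is unit, so p31 = false.
The clause (p32) is unit, so p32 = true.
That conflicts with the unit clause (!p32).
Either choice for p11 ends in contradiction.

UNSATISFIABLE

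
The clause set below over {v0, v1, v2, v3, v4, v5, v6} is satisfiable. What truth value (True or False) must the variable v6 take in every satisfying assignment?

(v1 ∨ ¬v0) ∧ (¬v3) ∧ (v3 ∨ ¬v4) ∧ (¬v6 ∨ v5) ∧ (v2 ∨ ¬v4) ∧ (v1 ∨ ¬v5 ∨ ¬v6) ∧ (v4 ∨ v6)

Suppose v6 = False.
(¬v3) alone gives v3 = False.
(¬v4) alone gives v4 = False.
That conflicts with the unit clause (v4).
So every satisfying assignment has v6 = True.

True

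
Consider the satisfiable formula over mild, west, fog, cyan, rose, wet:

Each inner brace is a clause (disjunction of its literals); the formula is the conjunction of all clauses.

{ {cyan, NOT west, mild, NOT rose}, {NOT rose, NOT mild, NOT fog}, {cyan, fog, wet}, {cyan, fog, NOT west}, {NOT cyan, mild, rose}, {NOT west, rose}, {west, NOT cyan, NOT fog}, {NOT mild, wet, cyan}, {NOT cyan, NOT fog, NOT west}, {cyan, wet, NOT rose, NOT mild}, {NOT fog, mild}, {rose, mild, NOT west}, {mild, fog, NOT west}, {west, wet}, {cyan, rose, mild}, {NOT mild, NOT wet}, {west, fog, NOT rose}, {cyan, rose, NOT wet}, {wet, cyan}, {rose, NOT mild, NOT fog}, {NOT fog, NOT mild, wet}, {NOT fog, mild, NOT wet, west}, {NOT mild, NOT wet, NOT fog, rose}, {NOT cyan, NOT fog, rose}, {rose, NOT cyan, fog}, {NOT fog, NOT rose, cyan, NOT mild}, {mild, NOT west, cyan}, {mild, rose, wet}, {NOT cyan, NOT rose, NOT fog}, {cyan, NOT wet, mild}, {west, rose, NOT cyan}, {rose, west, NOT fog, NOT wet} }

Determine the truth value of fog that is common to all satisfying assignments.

Suppose fog = true.
The clause (mild) is unit, so mild = true.
The clause (NOT rose) is unit, so rose = false.
That conflicts with the unit clause (rose).
So every satisfying assignment has fog = False.

False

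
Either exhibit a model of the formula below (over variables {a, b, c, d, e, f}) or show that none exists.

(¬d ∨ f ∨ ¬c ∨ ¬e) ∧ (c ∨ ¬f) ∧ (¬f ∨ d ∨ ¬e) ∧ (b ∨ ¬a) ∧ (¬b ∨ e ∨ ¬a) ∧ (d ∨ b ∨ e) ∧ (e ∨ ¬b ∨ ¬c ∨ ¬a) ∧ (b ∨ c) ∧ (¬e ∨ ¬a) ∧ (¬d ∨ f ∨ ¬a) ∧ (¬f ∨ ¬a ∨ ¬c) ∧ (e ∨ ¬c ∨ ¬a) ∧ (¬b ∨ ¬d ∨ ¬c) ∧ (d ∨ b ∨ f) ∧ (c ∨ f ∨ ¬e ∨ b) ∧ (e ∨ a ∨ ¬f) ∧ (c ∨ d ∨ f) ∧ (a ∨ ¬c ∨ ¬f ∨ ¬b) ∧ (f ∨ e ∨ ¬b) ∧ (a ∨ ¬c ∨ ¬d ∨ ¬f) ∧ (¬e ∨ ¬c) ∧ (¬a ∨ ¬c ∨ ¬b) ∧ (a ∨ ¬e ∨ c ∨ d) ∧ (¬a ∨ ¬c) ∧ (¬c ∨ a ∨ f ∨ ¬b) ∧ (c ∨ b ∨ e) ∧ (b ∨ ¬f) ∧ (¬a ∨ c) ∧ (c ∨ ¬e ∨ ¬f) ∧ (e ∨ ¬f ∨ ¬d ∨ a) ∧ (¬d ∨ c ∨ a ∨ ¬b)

Case c = True:
(¬e) alone gives e = False.
(¬a) alone gives a = False.
(¬f) alone gives f = False.
(¬b) alone gives b = False.
(d) alone gives d = True.
All clauses are satisfied.

a=False; b=False; c=True; d=True; e=False; f=False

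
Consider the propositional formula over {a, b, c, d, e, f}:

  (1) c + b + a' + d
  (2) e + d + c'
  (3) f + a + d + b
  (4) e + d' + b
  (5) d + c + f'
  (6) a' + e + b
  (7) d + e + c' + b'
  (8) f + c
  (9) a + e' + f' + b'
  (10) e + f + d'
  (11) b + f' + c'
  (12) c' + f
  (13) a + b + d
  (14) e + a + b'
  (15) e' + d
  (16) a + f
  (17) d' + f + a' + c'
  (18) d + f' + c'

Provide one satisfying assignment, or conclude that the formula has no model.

Suppose f = 1.
Suppose d = 1.
Suppose e = 1.
Suppose a = 1.
Suppose b = 1.
No clause remains; c is free.

a ↦ 1; b ↦ 1; c ↦ 0; d ↦ 1; e ↦ 1; f ↦ 1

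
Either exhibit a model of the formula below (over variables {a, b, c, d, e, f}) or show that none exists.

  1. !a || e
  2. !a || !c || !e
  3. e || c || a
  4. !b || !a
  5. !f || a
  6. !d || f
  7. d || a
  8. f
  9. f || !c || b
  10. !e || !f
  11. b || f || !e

UNSATISFIABLE

Unit clause (f) forces f = true.
Unit clause (a) forces a = true.
Unit clause (e) forces e = true.
That conflicts with the unit clause (!e).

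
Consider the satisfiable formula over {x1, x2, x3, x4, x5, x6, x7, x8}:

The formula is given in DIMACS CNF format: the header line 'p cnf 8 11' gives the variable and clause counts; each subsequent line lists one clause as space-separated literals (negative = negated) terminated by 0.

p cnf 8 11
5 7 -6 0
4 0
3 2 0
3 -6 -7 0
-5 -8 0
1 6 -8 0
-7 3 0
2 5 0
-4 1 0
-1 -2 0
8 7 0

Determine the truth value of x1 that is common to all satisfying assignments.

True

Suppose x1 = False.
The clause (x4) is unit, so x4 = True.
That conflicts with the unit clause (¬x4).
So every satisfying assignment has x1 = True.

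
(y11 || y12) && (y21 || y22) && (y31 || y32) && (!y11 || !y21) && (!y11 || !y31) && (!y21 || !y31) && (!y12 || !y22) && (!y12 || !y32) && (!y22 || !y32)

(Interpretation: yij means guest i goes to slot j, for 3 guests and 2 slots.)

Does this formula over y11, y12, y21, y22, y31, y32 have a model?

Branch on y11: set y11 = true.
The clause (!y21) is unit, so y21 = false.
The clause (y22) is unit, so y22 = true.
The clause (!y31) is unit, so y31 = false.
The clause (y32) is unit, so y32 = true.
Now (!y32) is unsatisfied and unit — conflict.
So y11 must be the other value — set y11 = false.
The clause (y12) is unit, so y12 = true.
The clause (!y22) is unit, so y22 = false.
The clause (y21) is unit, so y21 = true.
The clause (!y31) is unit, so y31 = false.
The clause (y32) is unit, so y32 = true.
Now (!y32) is unsatisfied and unit — conflict.
Neither y11 = true nor y11 = false works.
No assignment satisfies every clause.

Unsatisfiable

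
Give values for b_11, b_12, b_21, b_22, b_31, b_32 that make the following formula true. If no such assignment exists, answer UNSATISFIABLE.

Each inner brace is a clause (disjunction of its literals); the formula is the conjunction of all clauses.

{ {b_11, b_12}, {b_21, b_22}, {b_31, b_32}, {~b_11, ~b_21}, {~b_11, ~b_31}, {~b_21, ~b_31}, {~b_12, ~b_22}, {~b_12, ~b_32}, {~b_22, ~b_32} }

Case b_11 = 1:
(~b_21) alone gives b_21 = 0.
(b_22) alone gives b_22 = 1.
(~b_31) alone gives b_31 = 0.
(b_32) alone gives b_32 = 1.
That conflicts with the unit clause (~b_32).
So b_11 must be the other value — set b_11 = 0.
(b_12) alone gives b_12 = 1.
(~b_22) alone gives b_22 = 0.
(b_21) alone gives b_21 = 1.
(~b_31) alone gives b_31 = 0.
(b_32) alone gives b_32 = 1.
That conflicts with the unit clause (~b_32).
Both values of b_11 lead to a conflict.

UNSATISFIABLE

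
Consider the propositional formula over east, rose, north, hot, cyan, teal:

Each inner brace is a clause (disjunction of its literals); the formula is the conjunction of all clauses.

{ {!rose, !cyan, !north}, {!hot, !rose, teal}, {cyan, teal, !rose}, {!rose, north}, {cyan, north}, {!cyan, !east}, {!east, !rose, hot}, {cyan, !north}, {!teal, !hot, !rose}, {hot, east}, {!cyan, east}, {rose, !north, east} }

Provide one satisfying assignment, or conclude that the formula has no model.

UNSATISFIABLE

Case rose = false:
Case cyan = true:
(!east) alone gives east = false.
But (east) is also a unit clause — contradiction.
Undo cyan and try cyan = false.
(north) alone gives north = true.
But (!north) is also a unit clause — contradiction.
Either choice for cyan ends in contradiction.
Undo rose and try rose = true.
(north) alone gives north = true.
(!cyan) alone gives cyan = false.
But (cyan) is also a unit clause — contradiction.
Either choice for rose ends in contradiction.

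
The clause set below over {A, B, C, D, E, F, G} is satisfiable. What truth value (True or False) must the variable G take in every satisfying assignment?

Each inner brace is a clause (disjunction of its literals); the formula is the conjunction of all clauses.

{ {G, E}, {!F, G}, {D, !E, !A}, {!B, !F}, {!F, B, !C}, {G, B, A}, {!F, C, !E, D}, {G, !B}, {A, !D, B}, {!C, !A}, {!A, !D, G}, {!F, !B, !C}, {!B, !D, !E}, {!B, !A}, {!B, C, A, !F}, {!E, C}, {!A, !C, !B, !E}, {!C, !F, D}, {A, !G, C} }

True

Suppose G = false.
Unit clause (E) forces E = true.
Unit clause (!F) forces F = false.
Unit clause (!B) forces B = false.
Unit clause (A) forces A = true.
Unit clause (D) forces D = true.
Now (!D) is unsatisfied and unit — conflict.
So every satisfying assignment has G = True.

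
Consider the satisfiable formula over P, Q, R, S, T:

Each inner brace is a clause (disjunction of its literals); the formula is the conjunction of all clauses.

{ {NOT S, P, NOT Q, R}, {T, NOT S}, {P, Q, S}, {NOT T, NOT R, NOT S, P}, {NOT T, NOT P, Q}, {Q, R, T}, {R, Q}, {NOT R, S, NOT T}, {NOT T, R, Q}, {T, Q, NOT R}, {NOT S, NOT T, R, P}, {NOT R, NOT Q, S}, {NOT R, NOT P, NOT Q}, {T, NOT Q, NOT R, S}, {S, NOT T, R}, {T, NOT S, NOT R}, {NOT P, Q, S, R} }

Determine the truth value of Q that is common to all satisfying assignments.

True

Suppose Q = false.
Unit clause (R) forces R = true.
Unit clause (T) forces T = true.
Unit clause (NOT P) forces P = false.
Unit clause (S) forces S = true.
But (NOT S) is also a unit clause — contradiction.
So every satisfying assignment has Q = True.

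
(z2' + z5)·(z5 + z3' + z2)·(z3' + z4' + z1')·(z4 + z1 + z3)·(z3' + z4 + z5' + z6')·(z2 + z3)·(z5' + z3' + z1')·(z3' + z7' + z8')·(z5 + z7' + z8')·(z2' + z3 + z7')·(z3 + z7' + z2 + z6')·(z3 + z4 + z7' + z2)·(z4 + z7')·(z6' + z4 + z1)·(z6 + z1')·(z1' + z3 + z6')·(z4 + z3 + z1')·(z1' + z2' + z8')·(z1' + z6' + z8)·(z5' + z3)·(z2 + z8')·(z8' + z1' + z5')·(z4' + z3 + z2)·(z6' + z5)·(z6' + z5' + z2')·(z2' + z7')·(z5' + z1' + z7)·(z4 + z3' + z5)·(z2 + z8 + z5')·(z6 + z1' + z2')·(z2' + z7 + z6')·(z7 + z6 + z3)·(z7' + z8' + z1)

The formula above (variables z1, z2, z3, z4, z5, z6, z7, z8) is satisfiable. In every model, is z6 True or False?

False

Suppose z6 = 1.
(z5) alone gives z5 = 1.
(z3) alone gives z3 = 1.
(z4) alone gives z4 = 1.
(z1') alone gives z1 = 0.
(z2') alone gives z2 = 0.
(z8') alone gives z8 = 0.
Now (z8) is unsatisfied and unit — conflict.
So every satisfying assignment has z6 = False.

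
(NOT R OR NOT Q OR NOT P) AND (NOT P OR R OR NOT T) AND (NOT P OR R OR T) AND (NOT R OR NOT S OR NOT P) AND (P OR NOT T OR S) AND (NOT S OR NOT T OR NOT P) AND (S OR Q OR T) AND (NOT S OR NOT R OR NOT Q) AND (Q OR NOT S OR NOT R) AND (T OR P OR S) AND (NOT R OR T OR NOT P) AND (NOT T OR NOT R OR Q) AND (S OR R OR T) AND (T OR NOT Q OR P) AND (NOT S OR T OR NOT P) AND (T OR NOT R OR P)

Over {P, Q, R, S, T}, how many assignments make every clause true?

There are 2^5 = 32 truth assignments over (P, Q, R, S, T).
Split on P. With P = true, the clauses containing P are satisfied and NOT P drops from the rest; 0 of the 2^4 = 16 assignments to the other variables satisfy what remains.
With P = false, by the same count on the reduced clause set, 3 assignments work.
Total: 0 + 3 = 3.

3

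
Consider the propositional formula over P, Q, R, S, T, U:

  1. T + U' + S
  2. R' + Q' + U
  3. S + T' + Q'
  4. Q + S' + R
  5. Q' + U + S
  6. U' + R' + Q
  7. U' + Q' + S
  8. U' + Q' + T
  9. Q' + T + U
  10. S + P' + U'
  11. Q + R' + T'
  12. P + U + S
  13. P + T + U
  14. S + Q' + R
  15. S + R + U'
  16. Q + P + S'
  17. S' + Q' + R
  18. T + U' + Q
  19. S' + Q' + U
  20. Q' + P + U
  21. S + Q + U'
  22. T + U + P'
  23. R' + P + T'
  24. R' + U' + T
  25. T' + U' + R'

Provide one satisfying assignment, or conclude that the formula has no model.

P: 1; Q: 0; R: 0; S: 0; T: 1; U: 0

Try T = 1.
Try S = 0.
(Q') alone gives Q = 0.
(R') alone gives R = 0.
(U') alone gives U = 0.
(P) alone gives P = 1.
All clauses are satisfied.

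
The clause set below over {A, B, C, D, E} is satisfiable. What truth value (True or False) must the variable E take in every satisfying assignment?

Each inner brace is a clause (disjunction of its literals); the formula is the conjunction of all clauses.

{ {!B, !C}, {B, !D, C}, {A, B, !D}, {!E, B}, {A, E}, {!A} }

Suppose E = false.
Unit clause (A) forces A = true.
Now (!A) is unsatisfied and unit — conflict.
So every satisfying assignment has E = True.

True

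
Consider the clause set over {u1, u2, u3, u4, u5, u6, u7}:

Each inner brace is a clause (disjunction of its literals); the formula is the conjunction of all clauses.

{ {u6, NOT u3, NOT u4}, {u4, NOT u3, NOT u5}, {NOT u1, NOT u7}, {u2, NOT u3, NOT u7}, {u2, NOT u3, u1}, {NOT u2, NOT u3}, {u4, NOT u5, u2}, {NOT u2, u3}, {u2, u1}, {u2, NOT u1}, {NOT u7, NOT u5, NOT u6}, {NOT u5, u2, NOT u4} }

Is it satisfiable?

Try u1 = false.
Unit clause (u2) forces u2 = true.
Unit clause (NOT u3) forces u3 = false.
But (u3) is also a unit clause — contradiction.
Undo u1 and try u1 = true.
Unit clause (NOT u7) forces u7 = false.
Unit clause (u2) forces u2 = true.
Unit clause (NOT u3) forces u3 = false.
But (u3) is also a unit clause — contradiction.
Neither u1 = true nor u1 = false works.
No assignment satisfies every clause.

No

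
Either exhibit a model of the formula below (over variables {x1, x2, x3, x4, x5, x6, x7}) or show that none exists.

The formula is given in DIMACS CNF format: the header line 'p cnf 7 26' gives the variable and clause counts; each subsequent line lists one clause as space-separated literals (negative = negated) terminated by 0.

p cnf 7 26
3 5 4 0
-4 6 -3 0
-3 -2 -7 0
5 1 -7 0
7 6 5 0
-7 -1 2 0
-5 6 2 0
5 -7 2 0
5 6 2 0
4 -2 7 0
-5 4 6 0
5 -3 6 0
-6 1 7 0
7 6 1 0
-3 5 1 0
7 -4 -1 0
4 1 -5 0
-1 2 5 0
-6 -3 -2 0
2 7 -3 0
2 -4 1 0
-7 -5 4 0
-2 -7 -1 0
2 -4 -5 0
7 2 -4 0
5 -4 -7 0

Case x3 = False:
Case x5 = True:
Case x6 = True:
Case x1 = False:
From the singleton clause (x7), x7 = True.
From the singleton clause (x4), x4 = True.
From the singleton clause (x2), x2 = True.
This assignment satisfies each clause.

x1=False,  x2=True,  x3=False,  x4=True,  x5=True,  x6=True,  x7=True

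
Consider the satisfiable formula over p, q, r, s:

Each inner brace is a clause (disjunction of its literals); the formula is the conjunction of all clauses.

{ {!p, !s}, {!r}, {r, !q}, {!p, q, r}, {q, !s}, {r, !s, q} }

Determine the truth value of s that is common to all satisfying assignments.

False

Suppose s = true.
From the singleton clause (!p), p = false.
From the singleton clause (!r), r = false.
From the singleton clause (!q), q = false.
But (q) is also a unit clause — contradiction.
So every satisfying assignment has s = False.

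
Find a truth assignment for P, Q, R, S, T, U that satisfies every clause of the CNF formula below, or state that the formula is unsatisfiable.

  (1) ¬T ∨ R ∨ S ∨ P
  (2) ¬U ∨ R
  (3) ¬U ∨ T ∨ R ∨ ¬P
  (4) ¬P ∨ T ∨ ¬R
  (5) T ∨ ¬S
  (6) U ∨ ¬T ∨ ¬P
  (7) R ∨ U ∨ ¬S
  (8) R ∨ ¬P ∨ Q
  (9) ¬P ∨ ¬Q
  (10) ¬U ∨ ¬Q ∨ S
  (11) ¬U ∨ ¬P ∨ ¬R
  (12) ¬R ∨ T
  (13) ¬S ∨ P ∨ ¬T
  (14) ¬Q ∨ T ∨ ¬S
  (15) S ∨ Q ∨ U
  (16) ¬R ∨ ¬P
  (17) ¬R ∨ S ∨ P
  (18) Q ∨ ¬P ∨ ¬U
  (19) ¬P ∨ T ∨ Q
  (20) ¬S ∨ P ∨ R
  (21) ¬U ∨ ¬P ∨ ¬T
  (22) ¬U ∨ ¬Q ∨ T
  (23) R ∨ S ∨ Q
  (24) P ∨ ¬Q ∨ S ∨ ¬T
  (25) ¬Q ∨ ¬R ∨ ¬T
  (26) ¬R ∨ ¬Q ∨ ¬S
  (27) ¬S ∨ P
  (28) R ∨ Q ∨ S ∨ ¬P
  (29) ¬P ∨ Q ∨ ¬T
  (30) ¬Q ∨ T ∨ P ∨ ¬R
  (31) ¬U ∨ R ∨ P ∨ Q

P: False; Q: True; R: False; S: False; T: False; U: False

Suppose U = False.
Suppose T = False.
The clause (¬S) is unit, so S = False.
The clause (¬R) is unit, so R = False.
The clause (Q) is unit, so Q = True.
The clause (¬P) is unit, so P = False.
Every clause now holds.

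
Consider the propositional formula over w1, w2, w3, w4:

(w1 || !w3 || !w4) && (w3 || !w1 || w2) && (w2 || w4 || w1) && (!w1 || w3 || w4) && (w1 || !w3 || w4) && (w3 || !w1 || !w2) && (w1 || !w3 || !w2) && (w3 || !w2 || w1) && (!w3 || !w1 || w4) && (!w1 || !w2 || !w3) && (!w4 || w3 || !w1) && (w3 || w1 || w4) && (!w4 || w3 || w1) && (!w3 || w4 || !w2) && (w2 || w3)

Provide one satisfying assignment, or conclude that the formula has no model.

Case w2 = false:
From the singleton clause (w3), w3 = true.
Case w1 = true:
From the singleton clause (w4), w4 = true.
This assignment satisfies each clause.

w1=true,  w2=false,  w3=true,  w4=true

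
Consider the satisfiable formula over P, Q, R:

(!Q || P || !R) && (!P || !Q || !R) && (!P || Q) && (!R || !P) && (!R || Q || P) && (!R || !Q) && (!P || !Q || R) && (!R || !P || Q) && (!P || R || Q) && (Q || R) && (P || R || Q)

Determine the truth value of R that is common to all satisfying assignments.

False

Suppose R = true.
The clause (!P) is unit, so P = false.
The clause (!Q) is unit, so Q = false.
Now (Q) is unsatisfied and unit — conflict.
So every satisfying assignment has R = False.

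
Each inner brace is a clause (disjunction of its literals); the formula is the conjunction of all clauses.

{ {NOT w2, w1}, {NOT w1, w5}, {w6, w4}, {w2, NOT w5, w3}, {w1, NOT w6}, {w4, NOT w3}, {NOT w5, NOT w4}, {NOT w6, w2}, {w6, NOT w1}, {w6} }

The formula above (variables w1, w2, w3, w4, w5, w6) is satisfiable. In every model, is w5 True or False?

True

Suppose w5 = false.
(NOT w1) alone gives w1 = false.
(NOT w2) alone gives w2 = false.
(NOT w6) alone gives w6 = false.
That conflicts with the unit clause (w6).
So every satisfying assignment has w5 = True.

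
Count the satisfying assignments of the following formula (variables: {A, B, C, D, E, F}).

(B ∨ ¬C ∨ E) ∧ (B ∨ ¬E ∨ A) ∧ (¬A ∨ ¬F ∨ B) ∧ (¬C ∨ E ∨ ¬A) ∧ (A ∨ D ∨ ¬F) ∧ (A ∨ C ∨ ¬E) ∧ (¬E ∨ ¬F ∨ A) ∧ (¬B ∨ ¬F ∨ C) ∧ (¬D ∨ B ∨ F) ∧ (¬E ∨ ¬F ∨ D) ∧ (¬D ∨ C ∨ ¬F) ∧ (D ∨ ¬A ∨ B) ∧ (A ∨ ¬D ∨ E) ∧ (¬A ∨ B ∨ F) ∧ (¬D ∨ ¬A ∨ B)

12

There are 2^6 = 64 truth assignments over (A, B, C, D, E, F).
Split on F. With F = True, the clauses containing F are satisfied and ¬F drops from the rest; 1 of the 2^5 = 32 assignments to the other variables satisfy what remains.
With F = False, by the same count on the reduced clause set, 11 assignments work.
(One model: A=F, B=F, C=F, D=F, E=F, F=F.)
Total: 1 + 11 = 12.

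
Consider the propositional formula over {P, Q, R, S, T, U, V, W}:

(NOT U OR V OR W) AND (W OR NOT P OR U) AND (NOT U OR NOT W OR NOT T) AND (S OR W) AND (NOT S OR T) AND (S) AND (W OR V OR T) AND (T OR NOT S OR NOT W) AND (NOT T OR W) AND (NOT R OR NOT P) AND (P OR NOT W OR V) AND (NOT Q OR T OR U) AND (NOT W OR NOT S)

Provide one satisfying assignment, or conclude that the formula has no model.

From the singleton clause (S), S = true.
From the singleton clause (T), T = true.
From the singleton clause (W), W = true.
Now (NOT W) is unsatisfied and unit — conflict.

UNSATISFIABLE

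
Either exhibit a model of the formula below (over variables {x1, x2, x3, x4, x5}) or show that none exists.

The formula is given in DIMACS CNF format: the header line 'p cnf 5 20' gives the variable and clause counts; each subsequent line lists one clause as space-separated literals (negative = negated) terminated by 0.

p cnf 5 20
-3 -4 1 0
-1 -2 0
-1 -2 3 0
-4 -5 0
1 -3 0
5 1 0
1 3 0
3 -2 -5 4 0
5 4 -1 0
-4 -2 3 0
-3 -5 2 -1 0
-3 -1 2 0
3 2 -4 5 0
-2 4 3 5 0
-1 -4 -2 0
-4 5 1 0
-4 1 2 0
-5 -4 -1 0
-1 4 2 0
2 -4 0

UNSATISFIABLE

Branch on x1: set x1 = False.
From the singleton clause (¬x3), x3 = False.
Now (x3) is unsatisfied and unit — conflict.
That branch fails; take x1 = True instead.
From the singleton clause (¬x2), x2 = False.
From the singleton clause (¬x3), x3 = False.
From the singleton clause (x4), x4 = True.
Now (¬x4) is unsatisfied and unit — conflict.
Neither x1 = True nor x1 = False works.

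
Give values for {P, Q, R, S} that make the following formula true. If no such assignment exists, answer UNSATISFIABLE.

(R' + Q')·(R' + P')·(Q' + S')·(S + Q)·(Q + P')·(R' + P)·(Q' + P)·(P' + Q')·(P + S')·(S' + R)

Branch on R: set R = 0.
From the singleton clause (S'), S = 0.
From the singleton clause (Q), Q = 1.
From the singleton clause (P), P = 1.
That conflicts with the unit clause (P').
That branch fails; take R = 1 instead.
From the singleton clause (Q'), Q = 0.
From the singleton clause (P'), P = 0.
That conflicts with the unit clause (P).
Either choice for R ends in contradiction.

UNSATISFIABLE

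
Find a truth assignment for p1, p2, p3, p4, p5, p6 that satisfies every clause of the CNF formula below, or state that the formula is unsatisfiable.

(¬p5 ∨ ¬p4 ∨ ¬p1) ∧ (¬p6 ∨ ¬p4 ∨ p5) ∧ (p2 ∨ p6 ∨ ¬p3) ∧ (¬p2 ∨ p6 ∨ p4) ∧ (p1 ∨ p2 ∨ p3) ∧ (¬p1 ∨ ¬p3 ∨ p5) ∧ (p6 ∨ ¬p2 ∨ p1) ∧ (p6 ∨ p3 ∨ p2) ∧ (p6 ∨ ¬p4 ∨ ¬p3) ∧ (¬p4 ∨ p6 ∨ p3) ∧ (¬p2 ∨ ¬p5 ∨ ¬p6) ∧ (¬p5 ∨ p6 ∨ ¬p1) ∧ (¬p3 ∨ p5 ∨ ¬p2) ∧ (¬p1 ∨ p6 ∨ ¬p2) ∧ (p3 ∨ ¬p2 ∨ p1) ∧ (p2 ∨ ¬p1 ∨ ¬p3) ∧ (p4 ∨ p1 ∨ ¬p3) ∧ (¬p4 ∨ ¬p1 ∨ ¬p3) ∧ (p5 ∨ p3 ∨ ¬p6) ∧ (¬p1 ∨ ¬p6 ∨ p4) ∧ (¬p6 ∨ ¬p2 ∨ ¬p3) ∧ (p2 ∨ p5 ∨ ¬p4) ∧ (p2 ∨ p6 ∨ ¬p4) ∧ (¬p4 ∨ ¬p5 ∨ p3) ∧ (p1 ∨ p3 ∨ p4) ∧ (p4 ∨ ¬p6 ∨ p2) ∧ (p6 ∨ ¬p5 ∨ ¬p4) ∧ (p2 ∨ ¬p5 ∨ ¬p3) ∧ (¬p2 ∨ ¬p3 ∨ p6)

UNSATISFIABLE

Case p5 = False:
Case p6 = False:
Case p2 = True:
From the singleton clause (p4), p4 = True.
From the singleton clause (p1), p1 = True.
Now (¬p1) is unsatisfied and unit — conflict.
Undo p2 and try p2 = False.
From the singleton clause (¬p3), p3 = False.
Now (p3) is unsatisfied and unit — conflict.
Both values of p2 lead to a conflict.
Undo p6 and try p6 = True.
From the singleton clause (¬p4), p4 = False.
From the singleton clause (p3), p3 = True.
From the singleton clause (¬p1), p1 = False.
Now (p1) is unsatisfied and unit — conflict.
Both values of p6 lead to a conflict.
Undo p5 and try p5 = True.
Case p4 = False:
Case p2 = False:
From the singleton clause (¬p6), p6 = False.
From the singleton clause (¬p3), p3 = False.
Now (p3) is unsatisfied and unit — conflict.
Undo p2 and try p2 = True.
From the singleton clause (p6), p6 = True.
Now (¬p6) is unsatisfied and unit — conflict.
Both values of p2 lead to a conflict.
Undo p4 and try p4 = True.
From the singleton clause (¬p1), p1 = False.
From the singleton clause (p3), p3 = True.
From the singleton clause (p6), p6 = True.
From the singleton clause (¬p2), p2 = False.
Now (p2) is unsatisfied and unit — conflict.
Both values of p4 lead to a conflict.
Both values of p5 lead to a conflict.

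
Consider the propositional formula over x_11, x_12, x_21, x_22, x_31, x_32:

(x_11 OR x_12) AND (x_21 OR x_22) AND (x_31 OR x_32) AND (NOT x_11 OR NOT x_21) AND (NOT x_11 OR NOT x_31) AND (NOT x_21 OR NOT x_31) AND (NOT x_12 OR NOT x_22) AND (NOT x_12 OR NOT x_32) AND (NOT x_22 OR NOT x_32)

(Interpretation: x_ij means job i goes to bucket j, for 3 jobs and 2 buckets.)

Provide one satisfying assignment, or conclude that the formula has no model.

UNSATISFIABLE

Try x_11 = true.
From the singleton clause (NOT x_21), x_21 = false.
From the singleton clause (x_22), x_22 = true.
From the singleton clause (NOT x_31), x_31 = false.
From the singleton clause (x_32), x_32 = true.
That conflicts with the unit clause (NOT x_32).
Backtrack on x_11: now try x_11 = false.
From the singleton clause (x_12), x_12 = true.
From the singleton clause (NOT x_22), x_22 = false.
From the singleton clause (x_21), x_21 = true.
From the singleton clause (NOT x_31), x_31 = false.
From the singleton clause (x_32), x_32 = true.
That conflicts with the unit clause (NOT x_32).
Either choice for x_11 ends in contradiction.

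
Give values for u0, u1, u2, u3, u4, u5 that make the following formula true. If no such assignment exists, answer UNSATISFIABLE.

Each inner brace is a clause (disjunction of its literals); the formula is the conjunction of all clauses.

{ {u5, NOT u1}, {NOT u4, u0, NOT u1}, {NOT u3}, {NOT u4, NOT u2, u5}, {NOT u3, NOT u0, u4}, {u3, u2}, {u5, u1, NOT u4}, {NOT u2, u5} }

u0=true,  u1=false,  u2=true,  u3=false,  u4=false,  u5=true

The clause (NOT u3) is unit, so u3 = false.
The clause (u2) is unit, so u2 = true.
The clause (u5) is unit, so u5 = true.
Branch on u4: set u4 = false.
All clauses hold; u0, u1 can take either value.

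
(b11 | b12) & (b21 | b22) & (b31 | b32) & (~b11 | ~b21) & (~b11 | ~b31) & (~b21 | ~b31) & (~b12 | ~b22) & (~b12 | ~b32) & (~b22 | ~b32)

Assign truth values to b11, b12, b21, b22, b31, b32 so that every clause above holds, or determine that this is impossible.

UNSATISFIABLE

Try b11 = 1.
From the singleton clause (~b21), b21 = 0.
From the singleton clause (b22), b22 = 1.
From the singleton clause (~b31), b31 = 0.
From the singleton clause (b32), b32 = 1.
But (~b32) is also a unit clause — contradiction.
So b11 must be the other value — set b11 = 0.
From the singleton clause (b12), b12 = 1.
From the singleton clause (~b22), b22 = 0.
From the singleton clause (b21), b21 = 1.
From the singleton clause (~b31), b31 = 0.
From the singleton clause (b32), b32 = 1.
But (~b32) is also a unit clause — contradiction.
Both values of b11 lead to a conflict.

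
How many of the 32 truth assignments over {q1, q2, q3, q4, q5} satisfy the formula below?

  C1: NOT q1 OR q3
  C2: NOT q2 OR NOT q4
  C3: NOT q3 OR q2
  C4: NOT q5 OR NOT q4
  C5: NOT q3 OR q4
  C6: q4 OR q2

There are 2^5 = 32 truth assignments over (q1, q2, q3, q4, q5).
Split on q3. With q3 = true, the clauses containing q3 are satisfied and NOT q3 drops from the rest; 0 of the 2^4 = 16 assignments to the other variables satisfy what remains.
With q3 = false, by the same count on the reduced clause set, 3 assignments work.
(One model: q1=F, q2=F, q3=F, q4=T, q5=F.)
Total: 0 + 3 = 3.

3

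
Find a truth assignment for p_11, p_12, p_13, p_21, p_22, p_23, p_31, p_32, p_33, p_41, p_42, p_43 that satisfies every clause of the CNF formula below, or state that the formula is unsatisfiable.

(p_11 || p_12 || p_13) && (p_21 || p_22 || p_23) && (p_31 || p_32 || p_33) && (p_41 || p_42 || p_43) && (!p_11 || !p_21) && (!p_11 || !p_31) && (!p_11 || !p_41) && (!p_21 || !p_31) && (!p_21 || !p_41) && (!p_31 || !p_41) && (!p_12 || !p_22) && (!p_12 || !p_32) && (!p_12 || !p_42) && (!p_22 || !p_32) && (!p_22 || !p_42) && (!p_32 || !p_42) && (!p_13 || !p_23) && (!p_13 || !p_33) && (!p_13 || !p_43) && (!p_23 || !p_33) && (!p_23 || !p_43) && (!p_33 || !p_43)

UNSATISFIABLE

Suppose p_11 = false.
Suppose p_12 = true.
(!p_22) alone gives p_22 = false.
(!p_32) alone gives p_32 = false.
(!p_42) alone gives p_42 = false.
Suppose p_21 = true.
(!p_31) alone gives p_31 = false.
(p_33) alone gives p_33 = true.
(!p_41) alone gives p_41 = false.
(p_43) alone gives p_43 = true.
But (!p_43) is also a unit clause — contradiction.
So p_21 must be the other value — set p_21 = false.
(p_23) alone gives p_23 = true.
(!p_13) alone gives p_13 = false.
(!p_33) alone gives p_33 = false.
(p_31) alone gives p_31 = true.
(!p_41) alone gives p_41 = false.
(p_43) alone gives p_43 = true.
But (!p_43) is also a unit clause — contradiction.
Both values of p_21 lead to a conflict.
So p_12 must be the other value — set p_12 = false.
(p_13) alone gives p_13 = true.
(!p_23) alone gives p_23 = false.
(!p_33) alone gives p_33 = false.
(!p_43) alone gives p_43 = false.
Suppose p_21 = true.
(!p_31) alone gives p_31 = false.
(p_32) alone gives p_32 = true.
(!p_41) alone gives p_41 = false.
(p_42) alone gives p_42 = true.
But (!p_42) is also a unit clause — contradiction.
So p_21 must be the other value — set p_21 = false.
(p_22) alone gives p_22 = true.
(!p_32) alone gives p_32 = false.
(p_31) alone gives p_31 = true.
(!p_41) alone gives p_41 = false.
(p_42) alone gives p_42 = true.
But (!p_42) is also a unit clause — contradiction.
Both values of p_21 lead to a conflict.
Both values of p_12 lead to a conflict.
So p_11 must be the other value — set p_11 = true.
(!p_21) alone gives p_21 = false.
(!p_31) alone gives p_31 = false.
(!p_41) alone gives p_41 = false.
Suppose p_22 = true.
(!p_12) alone gives p_12 = false.
(!p_32) alone gives p_32 = false.
(p_33) alone gives p_33 = true.
(!p_42) alone gives p_42 = false.
(p_43) alone gives p_43 = true.
But (!p_43) is also a unit clause — contradiction.
So p_22 must be the other value — set p_22 = false.
(p_23) alone gives p_23 = true.
(!p_13) alone gives p_13 = false.
(!p_33) alone gives p_33 = false.
(p_32) alone gives p_32 = true.
(!p_12) alone gives p_12 = false.
(!p_42) alone gives p_42 = false.
(p_43) alone gives p_43 = true.
But (!p_43) is also a unit clause — contradiction.
Both values of p_22 lead to a conflict.
Both values of p_11 lead to a conflict.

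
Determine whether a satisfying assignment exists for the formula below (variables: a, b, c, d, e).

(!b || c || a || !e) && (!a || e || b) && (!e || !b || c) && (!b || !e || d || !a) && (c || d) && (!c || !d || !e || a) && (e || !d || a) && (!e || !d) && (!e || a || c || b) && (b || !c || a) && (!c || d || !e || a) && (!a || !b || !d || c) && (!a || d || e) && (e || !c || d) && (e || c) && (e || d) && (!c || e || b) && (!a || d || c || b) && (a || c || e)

Yes, satisfiable

Suppose c = true.
Suppose e = false.
The clause (d) is unit, so d = true.
The clause (a) is unit, so a = true.
The clause (b) is unit, so b = true.
This assignment satisfies each clause.
A satisfying assignment: a ↦ true; b ↦ true; c ↦ true; d ↦ true; e ↦ false.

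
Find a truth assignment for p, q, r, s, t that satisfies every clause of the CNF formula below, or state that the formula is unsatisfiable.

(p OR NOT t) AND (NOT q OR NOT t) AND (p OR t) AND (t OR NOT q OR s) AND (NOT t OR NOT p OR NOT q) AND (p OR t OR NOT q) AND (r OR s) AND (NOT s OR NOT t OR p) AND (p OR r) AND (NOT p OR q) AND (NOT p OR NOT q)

UNSATISFIABLE

Case p = true:
The clause (q) is unit, so q = true.
But (NOT q) is also a unit clause — contradiction.
That branch fails; take p = false instead.
The clause (NOT t) is unit, so t = false.
But (t) is also a unit clause — contradiction.
Both values of p lead to a conflict.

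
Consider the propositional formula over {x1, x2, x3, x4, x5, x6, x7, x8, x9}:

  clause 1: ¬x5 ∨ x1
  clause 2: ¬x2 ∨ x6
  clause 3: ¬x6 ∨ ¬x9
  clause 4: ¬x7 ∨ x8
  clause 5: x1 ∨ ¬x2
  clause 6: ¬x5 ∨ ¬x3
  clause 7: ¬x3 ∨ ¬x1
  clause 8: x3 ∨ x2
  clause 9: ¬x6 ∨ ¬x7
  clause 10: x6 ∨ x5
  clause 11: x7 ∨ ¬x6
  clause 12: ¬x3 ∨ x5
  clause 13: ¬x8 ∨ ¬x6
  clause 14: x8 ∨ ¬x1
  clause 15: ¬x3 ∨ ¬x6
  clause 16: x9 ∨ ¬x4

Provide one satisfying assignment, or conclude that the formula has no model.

Branch on x5: set x5 = False.
Unit clause (x6) forces x6 = True.
Unit clause (¬x9) forces x9 = False.
Unit clause (¬x7) forces x7 = False.
That conflicts with the unit clause (x7).
Backtrack on x5: now try x5 = True.
Unit clause (x1) forces x1 = True.
Unit clause (¬x3) forces x3 = False.
Unit clause (x2) forces x2 = True.
Unit clause (x6) forces x6 = True.
Unit clause (¬x9) forces x9 = False.
Unit clause (¬x7) forces x7 = False.
That conflicts with the unit clause (x7).
Neither x5 = True nor x5 = False works.

UNSATISFIABLE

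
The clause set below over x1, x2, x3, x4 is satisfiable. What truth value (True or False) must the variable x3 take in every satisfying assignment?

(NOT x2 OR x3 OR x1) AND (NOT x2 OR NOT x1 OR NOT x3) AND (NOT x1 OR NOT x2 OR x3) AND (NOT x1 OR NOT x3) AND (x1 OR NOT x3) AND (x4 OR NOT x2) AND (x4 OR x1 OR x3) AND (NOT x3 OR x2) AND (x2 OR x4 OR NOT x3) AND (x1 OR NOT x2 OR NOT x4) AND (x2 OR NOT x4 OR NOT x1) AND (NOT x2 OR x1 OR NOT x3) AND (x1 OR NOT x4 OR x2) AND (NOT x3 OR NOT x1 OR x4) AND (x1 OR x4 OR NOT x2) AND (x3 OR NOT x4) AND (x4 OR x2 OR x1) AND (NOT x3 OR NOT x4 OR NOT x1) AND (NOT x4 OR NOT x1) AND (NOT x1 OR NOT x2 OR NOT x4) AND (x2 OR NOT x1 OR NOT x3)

False

Suppose x3 = true.
(NOT x1) alone gives x1 = false.
But (x1) is also a unit clause — contradiction.
So every satisfying assignment has x3 = False.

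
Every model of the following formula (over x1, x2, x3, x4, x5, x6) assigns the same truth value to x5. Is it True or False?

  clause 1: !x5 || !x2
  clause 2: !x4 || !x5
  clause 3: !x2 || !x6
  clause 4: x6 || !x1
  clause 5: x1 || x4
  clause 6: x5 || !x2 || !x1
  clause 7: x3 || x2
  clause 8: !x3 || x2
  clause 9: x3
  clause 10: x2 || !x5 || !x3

Suppose x5 = true.
(!x2) alone gives x2 = false.
(!x4) alone gives x4 = false.
(x1) alone gives x1 = true.
(x6) alone gives x6 = true.
(x3) alone gives x3 = true.
Now (!x3) is unsatisfied and unit — conflict.
So every satisfying assignment has x5 = False.

False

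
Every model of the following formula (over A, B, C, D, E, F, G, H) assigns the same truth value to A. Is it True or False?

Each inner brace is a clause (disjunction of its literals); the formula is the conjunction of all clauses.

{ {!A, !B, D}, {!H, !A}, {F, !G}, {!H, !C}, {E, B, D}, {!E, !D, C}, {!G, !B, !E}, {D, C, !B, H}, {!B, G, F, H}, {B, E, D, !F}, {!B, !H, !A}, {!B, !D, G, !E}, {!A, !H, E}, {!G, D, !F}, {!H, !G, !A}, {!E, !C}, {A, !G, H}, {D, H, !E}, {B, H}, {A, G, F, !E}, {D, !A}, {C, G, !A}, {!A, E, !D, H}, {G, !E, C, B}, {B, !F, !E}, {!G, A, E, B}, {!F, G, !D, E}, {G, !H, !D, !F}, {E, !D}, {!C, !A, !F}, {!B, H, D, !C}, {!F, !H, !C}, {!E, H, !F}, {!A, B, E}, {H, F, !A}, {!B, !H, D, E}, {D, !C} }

Suppose A = true.
The clause (!H) is unit, so H = false.
The clause (B) is unit, so B = true.
The clause (D) is unit, so D = true.
The clause (E) is unit, so E = true.
The clause (C) is unit, so C = true.
But (!C) is also a unit clause — contradiction.
So every satisfying assignment has A = False.

False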